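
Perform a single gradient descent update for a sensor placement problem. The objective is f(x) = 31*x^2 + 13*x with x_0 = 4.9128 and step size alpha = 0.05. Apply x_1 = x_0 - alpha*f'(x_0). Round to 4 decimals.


We compute the gradient at x_0 and apply the update.
f'(x) = 62*x + 13
f'(4.9128) = 62*4.9128 + 13 = 317.5936
x_1 = 4.9128 - 0.05*317.5936 = -10.9669


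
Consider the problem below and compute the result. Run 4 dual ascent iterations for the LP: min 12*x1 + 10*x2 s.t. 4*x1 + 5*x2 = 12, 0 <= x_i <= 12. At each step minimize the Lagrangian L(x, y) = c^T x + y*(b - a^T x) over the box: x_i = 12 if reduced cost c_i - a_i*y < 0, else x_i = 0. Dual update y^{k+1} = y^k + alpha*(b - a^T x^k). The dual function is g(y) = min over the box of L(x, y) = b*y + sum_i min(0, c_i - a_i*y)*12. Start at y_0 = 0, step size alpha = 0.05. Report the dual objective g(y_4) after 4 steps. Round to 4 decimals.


Dual ascent for LP: min 12*x1 + 10*x2, 4*x1 + 5*x2 = 12, 0 <= x_i <= 12
Step 1: y^k = 0.0, reduced costs: (12.0, 10.0)
  x^k = (0.0, 0.0), subgradient = b - a^T x = 12.0
  y^{k+1} = 0.0 + 0.05*12.0 = 0.6
Step 2: y^k = 0.6, reduced costs: (9.6, 7.0)
  x^k = (0.0, 0.0), subgradient = b - a^T x = 12.0
  y^{k+1} = 0.6 + 0.05*12.0 = 1.2
Step 3: y^k = 1.2, reduced costs: (7.2, 4.0)
  x^k = (0.0, 0.0), subgradient = b - a^T x = 12.0
  y^{k+1} = 1.2 + 0.05*12.0 = 1.8
Step 4: y^k = 1.8, reduced costs: (4.8, 1.0)
  x^k = (0.0, 0.0), subgradient = b - a^T x = 12.0
  y^{k+1} = 1.8 + 0.05*12.0 = 2.4
Dual objective at y_4 = 2.4: reduced costs (2.4, -2.0), box minimizer x = (0.0, 12.0)
g(y_4) = b*y + (c1 - a1*y)*x1 + (c2 - a2*y)*x2 = 12*2.4 + 2.4*0.0 + (-2.0)*12.0 = 28.8 + 0.0 - 24.0 = 4.8


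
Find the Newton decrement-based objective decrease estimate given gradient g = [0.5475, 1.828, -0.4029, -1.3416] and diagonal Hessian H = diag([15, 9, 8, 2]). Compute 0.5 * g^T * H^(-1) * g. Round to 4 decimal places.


Step 1: H is diagonal, so H^(-1) * g = [0.0365, 0.2031, -0.0504, -0.6708].
Step 2: g^T H^(-1) g = sum_i g_i^2 / H_ii
  = (0.5475)^2/15 + (1.828)^2/9 + (-0.4029)^2/8 + (-1.3416)^2/2
  = 0.02 + 0.3713 + 0.0203 + 0.8999 = 1.3115
Step 3: Objective decrease = 0.5 * g^T H^(-1) g = 0.6558


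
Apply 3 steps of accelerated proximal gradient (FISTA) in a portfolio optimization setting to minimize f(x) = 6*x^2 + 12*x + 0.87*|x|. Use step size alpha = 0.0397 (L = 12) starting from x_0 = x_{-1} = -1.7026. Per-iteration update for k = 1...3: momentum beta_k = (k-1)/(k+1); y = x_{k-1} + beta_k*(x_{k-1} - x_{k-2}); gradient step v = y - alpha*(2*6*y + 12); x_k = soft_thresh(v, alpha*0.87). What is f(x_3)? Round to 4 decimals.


FISTA on f(x) = 6*x^2 + 12*x + 0.87*|x|
L = 12, alpha = 0.0397
Iteration 1: beta = 0.0, y = -1.7026 + 0.0*(-1.7026 + 1.7026) = -1.7026
  grad(y) = -8.4312, v = y - alpha*grad = -1.3679
  prox(v) = soft_thresh(-1.3679, 0.0345) = -1.3333
Iteration 2: beta = 0.3333, y = -1.3333 + 0.3333*(-1.3333 + 1.7026) = -1.2103
  grad(y) = -2.5231, v = y - alpha*grad = -1.1101
  prox(v) = soft_thresh(-1.1101, 0.0345) = -1.0756
Iteration 3: beta = 0.5, y = -1.0756 + 0.5*(-1.0756 + 1.3333) = -0.9467
  grad(y) = 0.6401, v = y - alpha*grad = -0.9721
  prox(v) = soft_thresh(-0.9721, 0.0345) = -0.9375
f(x_3) = 6*(-0.9375)^2 + 12*(-0.9375) + 0.87*|-0.9375| = -5.1609


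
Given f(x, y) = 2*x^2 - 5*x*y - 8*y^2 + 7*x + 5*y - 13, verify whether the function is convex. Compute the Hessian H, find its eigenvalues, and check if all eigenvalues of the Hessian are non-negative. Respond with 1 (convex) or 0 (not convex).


The Hessian of f(x,y) = 2*x^2 - 5*x*y - 8*y^2 + 7*x + 5*y - 13 is:
H = [[4, -5], [-5, -16]]
Trace = 4 - 16 = -12
Determinant = 4*-16 - (-5)^2 = -89
Discriminant = (-12)^2 - 4*-89 = 500.0
Eigenvalues: lambda_1 = -17.1803, lambda_2 = 5.1803
The function is not convex.

0


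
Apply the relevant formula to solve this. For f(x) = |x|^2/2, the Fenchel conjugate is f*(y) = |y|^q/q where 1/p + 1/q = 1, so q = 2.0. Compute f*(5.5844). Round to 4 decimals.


The conjugate exponent q satisfies 1/p + 1/q = 1.
p = 2, so q = 2/(2 - 1) = 2.0
|y|^q = 5.5844^2.0 = 31.1855
f*(5.5844) = 31.1855 / 2.0 = 15.5928


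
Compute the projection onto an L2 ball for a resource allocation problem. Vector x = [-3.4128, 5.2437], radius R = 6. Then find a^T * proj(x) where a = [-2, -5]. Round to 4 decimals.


Step 1: Compute ||x|| (intermediates to 6 decimals).
||x|| = sqrt((-3.4128)^2 + 5.2437^2) = 6.256484
Step 2: Project.
Since ||x|| > R, scale = R/||x|| = 6/6.256484 = 0.959005, proj(x) = scale * x
proj(x) = [-3.272892, 5.028735]
Step 3: Dot product.
a^T * proj(x) = -2*(-3.272892) - 5*5.028735 = -18.5979


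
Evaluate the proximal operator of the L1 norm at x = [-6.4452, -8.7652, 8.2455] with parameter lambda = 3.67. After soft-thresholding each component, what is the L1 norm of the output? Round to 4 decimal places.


Soft-thresholding with lambda = 3.67:
prox(-6.4452) = sign(-6.4452)*max(|-6.4452| - 3.67, 0) = -2.7752
prox(-8.7652) = sign(-8.7652)*max(|-8.7652| - 3.67, 0) = -5.0952
prox(8.2455) = sign(8.2455)*max(|8.2455| - 3.67, 0) = 4.5755
prox(x) = [-2.7752, -5.0952, 4.5755]
||prox(x)||_1 = 2.7752 + 5.0952 + 4.5755 = 12.4459


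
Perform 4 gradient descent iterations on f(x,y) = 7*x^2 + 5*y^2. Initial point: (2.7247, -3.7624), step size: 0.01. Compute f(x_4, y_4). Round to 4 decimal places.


Gradient descent on f(x,y) = 7*x^2 + 5*y^2.
Starting point: (2.7247, -3.7624), alpha = 0.01
Step 1: grad_x = 2*7*2.7247 = 38.1458, grad_y = 2*5*-3.7624 = -37.624
  x_1 = 2.7247 - 0.01*38.1458 = 2.3432
  y_1 = -3.7624 - 0.01*-37.624 = -3.3862
Step 2: grad_x = 2*7*2.3432 = 32.8054, grad_y = 2*5*-3.3862 = -33.8616
  x_2 = 2.3432 - 0.01*32.8054 = 2.0152
  y_2 = -3.3862 - 0.01*-33.8616 = -3.0475
Step 3: grad_x = 2*7*2.0152 = 28.2126, grad_y = 2*5*-3.0475 = -30.4754
  x_3 = 2.0152 - 0.01*28.2126 = 1.7331
  y_3 = -3.0475 - 0.01*-30.4754 = -2.7428
Step 4: grad_x = 2*7*1.7331 = 24.2629, grad_y = 2*5*-2.7428 = -27.4279
  x_4 = 1.7331 - 0.01*24.2629 = 1.4904
  y_4 = -2.7428 - 0.01*-27.4279 = -2.4685
f(1.4904, -2.4685) = 7*1.4904^2 + 5*(-2.4685)^2 = 46.0175


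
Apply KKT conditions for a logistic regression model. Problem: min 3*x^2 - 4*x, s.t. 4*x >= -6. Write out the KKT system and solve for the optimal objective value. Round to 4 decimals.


Step 1: Try lambda = 0 (constraint inactive).
Stationarity: 2*3*x - 4 = 0
x* = 4/(2*3) = 2/3 = 0.6667 (rounded; the exact value 2/3 is used below)
Check constraint: 4*0.6667 = 2.6668 >= -6 -- satisfied.
Step 2: Compute optimal value.
f(x*) = 3*(2/3)^2 - 4*(2/3) = -1.3333


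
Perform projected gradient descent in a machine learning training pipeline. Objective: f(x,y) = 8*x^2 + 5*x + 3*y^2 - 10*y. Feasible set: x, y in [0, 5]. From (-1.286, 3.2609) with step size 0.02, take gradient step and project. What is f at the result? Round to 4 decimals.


Step 1: Compute gradient at (-1.286, 3.2609).
grad_x = 2*8*-1.286 + 5 = -15.576
grad_y = 2*3*3.2609 - 10 = 9.5654
Step 2: Gradient step.
x_raw = -1.286 - 0.02*-15.576 = -0.9745
y_raw = 3.2609 - 0.02*9.5654 = 3.0696
Step 3: Project onto [0, 5].
x_proj = clip(-0.9745) = 0.0
y_proj = clip(3.0696) = 3.0696
Step 4: Evaluate f.
f(0.0, 3.0696) = -2.4287


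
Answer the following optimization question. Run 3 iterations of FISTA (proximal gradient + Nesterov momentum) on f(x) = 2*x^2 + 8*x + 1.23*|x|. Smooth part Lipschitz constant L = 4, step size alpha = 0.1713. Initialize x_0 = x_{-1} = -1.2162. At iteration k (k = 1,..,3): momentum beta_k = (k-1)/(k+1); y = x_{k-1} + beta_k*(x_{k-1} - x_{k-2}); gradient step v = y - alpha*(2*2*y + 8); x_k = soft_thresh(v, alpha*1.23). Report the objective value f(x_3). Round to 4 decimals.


FISTA on f(x) = 2*x^2 + 8*x + 1.23*|x|
L = 4, alpha = 0.1713
Iteration 1: beta = 0.0, y = -1.2162 + 0.0*(-1.2162 + 1.2162) = -1.2162
  grad(y) = 3.1352, v = y - alpha*grad = -1.7533
  prox(v) = soft_thresh(-1.7533, 0.2107) = -1.5426
Iteration 2: beta = 0.3333, y = -1.5426 + 0.3333*(-1.5426 + 1.2162) = -1.6513
  grad(y) = 1.3946, v = y - alpha*grad = -1.8902
  prox(v) = soft_thresh(-1.8902, 0.2107) = -1.6795
Iteration 3: beta = 0.5, y = -1.6795 + 0.5*(-1.6795 + 1.5426) = -1.748
  grad(y) = 1.0079, v = y - alpha*grad = -1.9207
  prox(v) = soft_thresh(-1.9207, 0.2107) = -1.71
f(x_3) = 2*(-1.71)^2 + 8*(-1.71) + 1.23*|-1.71| = -5.7285


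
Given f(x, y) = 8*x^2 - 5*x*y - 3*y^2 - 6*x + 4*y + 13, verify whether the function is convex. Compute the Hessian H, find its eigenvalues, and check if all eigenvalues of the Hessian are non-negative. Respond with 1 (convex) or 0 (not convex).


The Hessian of f(x,y) = 8*x^2 - 5*x*y - 3*y^2 - 6*x + 4*y + 13 is:
H = [[16, -5], [-5, -6]]
Trace = 16 - 6 = 10
Determinant = 16*-6 - (-5)^2 = -121
Discriminant = (10)^2 - 4*-121 = 584.0
Eigenvalues: lambda_1 = -7.083, lambda_2 = 17.083
The function is not convex.

0


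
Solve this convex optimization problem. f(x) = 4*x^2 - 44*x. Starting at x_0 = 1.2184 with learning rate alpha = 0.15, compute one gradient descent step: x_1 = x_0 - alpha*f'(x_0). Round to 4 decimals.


We compute the gradient at x_0 and apply the update.
f'(x) = 8*x - 44
f'(1.2184) = 8*1.2184 - 44 = -34.2528
x_1 = 1.2184 - 0.15*-34.2528 = 6.3563


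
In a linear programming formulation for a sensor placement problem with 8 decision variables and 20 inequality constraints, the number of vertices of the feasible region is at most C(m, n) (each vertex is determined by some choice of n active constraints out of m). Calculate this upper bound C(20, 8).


Each vertex corresponds to some choice of n active constraints out of m, so the number of vertices is at most C(m, n) = m! / (n!(m-n)!).
m = 20, n = 8
Numerator: 20 * 19 * 18 * 17 * 16 * 15 * 14 * 13
Denominator: 8! = 40320
C(20, 8) = 125970


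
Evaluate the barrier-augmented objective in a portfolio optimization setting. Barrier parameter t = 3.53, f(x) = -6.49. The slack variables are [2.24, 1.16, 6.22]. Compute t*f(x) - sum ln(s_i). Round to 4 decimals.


Step 1: Compute log-barrier.
ln values: [0.8065, 0.1484, 1.8278]
phi = -(0.8065 + 0.1484 + 1.8278) = -2.7827
Step 2: Compute augmented objective.
t*f(x) = 3.53*-6.49 = -22.9097
Total = -22.9097 - 2.7827 = -25.6924


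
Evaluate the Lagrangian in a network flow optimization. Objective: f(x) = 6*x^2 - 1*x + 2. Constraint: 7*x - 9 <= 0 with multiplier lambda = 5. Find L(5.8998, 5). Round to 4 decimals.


Step 1: Evaluate f(x).
f(5.8998) = 6*5.8998^2 - 1*5.8998 + 2 = 204.946
Step 2: Evaluate g(x).
g(5.8998) = 7*5.8998 - 9 = 32.2986
Step 3: Compute Lagrangian.
L = 204.946 + 5*32.2986 = 366.439


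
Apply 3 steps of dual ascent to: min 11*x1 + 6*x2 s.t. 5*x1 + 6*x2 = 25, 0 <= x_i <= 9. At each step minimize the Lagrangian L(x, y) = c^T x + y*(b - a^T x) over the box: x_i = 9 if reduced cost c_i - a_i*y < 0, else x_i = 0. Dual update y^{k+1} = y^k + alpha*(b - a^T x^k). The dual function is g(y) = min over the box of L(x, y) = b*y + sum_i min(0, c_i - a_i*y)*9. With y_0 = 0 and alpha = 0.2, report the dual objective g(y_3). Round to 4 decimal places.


Dual ascent for LP: min 11*x1 + 6*x2, 5*x1 + 6*x2 = 25, 0 <= x_i <= 9
Step 1: y^k = 0.0, reduced costs: (11.0, 6.0)
  x^k = (0.0, 0.0), subgradient = b - a^T x = 25.0
  y^{k+1} = 0.0 + 0.2*25.0 = 5.0
Step 2: y^k = 5.0, reduced costs: (-14.0, -24.0)
  x^k = (9.0, 9.0), subgradient = b - a^T x = -74.0
  y^{k+1} = 5.0 + 0.2*-74.0 = -9.8
Step 3: y^k = -9.8, reduced costs: (60.0, 64.8)
  x^k = (0.0, 0.0), subgradient = b - a^T x = 25.0
  y^{k+1} = -9.8 + 0.2*25.0 = -4.8
Dual objective at y_3 = -4.8: reduced costs (35.0, 34.8), box minimizer x = (0.0, 0.0)
g(y_3) = b*y + (c1 - a1*y)*x1 + (c2 - a2*y)*x2 = 25*(-4.8) + 35.0*0.0 + 34.8*0.0 = -120.0 + 0.0 + 0.0 = -120.0


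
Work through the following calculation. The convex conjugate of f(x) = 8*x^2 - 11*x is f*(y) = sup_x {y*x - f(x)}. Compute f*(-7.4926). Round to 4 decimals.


f*(y) = sup_x {y*x - a*x^2 - b*x} = sup_x {(y-b)*x - a*x^2}
FOC: (y - b) - 2a*x = 0 => x* = (y - b)/(2a)
x* = (-7.4926 + 11)/(2*8) = 0.2192
f*(-7.4926) = (y-b)^2/(4a) = (-7.4926 + 11)^2/(4*8)
= 12.3019/32 = 0.3844


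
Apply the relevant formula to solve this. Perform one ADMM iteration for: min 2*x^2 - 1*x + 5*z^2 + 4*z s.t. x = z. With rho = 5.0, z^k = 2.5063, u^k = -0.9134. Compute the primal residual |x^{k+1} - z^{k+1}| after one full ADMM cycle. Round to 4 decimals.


ADMM iteration with rho = 5.0, z^k = 2.5063, u^k = -0.9134
Step 1: x-update.
Minimize 2*x^2 - 1*x + (5.0/2)*(x - 2.5063 - 0.9134)^2
FOC: (2*2 + 5.0)*x = 1 + 5.0*(2.5063 + 0.9134)
x^{k+1} = 2.0109
Step 2: z-update.
Minimize 5*z^2 + 4*z + (5.0/2)*(2.0109 - z - 0.9134)^2
FOC: (2*5 + 5.0)*z = -4 + 5.0*(2.0109 - 0.9134)
z^{k+1} = 0.0992
Step 3: u-update.
u^{k+1} = -0.9134 + 2.0109 - 0.0992 = 0.9984
Step 4: Primal residual = |2.0109 - 0.0992| = 1.9118


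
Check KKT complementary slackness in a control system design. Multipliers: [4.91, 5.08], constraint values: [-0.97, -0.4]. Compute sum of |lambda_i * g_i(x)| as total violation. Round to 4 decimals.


KKT complementary slackness check:
lambda_1 * g_1 = 4.91 * -0.97 = -4.7627
lambda_2 * g_2 = 5.08 * -0.4 = -2.032
Total violation = 4.7627 + 2.032 = 6.7947


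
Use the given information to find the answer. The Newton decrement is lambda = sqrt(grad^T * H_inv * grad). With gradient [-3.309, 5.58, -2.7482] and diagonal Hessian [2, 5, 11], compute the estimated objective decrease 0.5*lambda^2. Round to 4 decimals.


Step 1: H is diagonal, so H^(-1) * g = [-1.6545, 1.116, -0.2498].
Step 2: g^T H^(-1) g = sum_i g_i^2 / H_ii
  = (-3.309)^2/2 + (5.58)^2/5 + (-2.7482)^2/11
  = 5.4747 + 6.2273 + 0.6866 = 12.3886
Step 3: Objective decrease = 0.5 * g^T H^(-1) g = 6.1943


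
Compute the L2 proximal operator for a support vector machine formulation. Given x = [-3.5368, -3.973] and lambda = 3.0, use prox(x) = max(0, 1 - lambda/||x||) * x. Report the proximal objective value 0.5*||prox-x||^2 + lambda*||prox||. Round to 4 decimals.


Step 1: Compute ||x||.
||x|| = 5.3192
Step 2: Compute scaling factor.
scale = max(0, 1 - 3.0/5.3192) = 0.436
Step 3: prox(x) = [-1.5421, -1.7322]
||prox(x)|| = 2.3192
Step 4: Proximal objective.
0.5*||prox-x||^2 = 4.5
lambda*||prox|| = 6.9576
Total = 11.4575


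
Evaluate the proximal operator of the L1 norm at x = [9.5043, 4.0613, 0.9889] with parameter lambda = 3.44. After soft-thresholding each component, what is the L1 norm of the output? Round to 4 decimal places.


Soft-thresholding with lambda = 3.44:
prox(9.5043) = sign(9.5043)*max(|9.5043| - 3.44, 0) = 6.0643
prox(4.0613) = sign(4.0613)*max(|4.0613| - 3.44, 0) = 0.6213
prox(0.9889) = sign(0.9889)*max(|0.9889| - 3.44, 0) = 0.0
prox(x) = [6.0643, 0.6213, 0.0]
||prox(x)||_1 = 6.0643 + 0.6213 + 0.0 = 6.6856


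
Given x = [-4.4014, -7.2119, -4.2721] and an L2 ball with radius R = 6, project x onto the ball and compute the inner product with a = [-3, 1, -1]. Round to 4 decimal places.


Step 1: Compute ||x|| (intermediates to 6 decimals).
||x|| = sqrt((-4.4014)^2 + (-7.2119)^2 + (-4.2721)^2) = 9.467558
Step 2: Project.
Since ||x|| > R, scale = R/||x|| = 6/9.467558 = 0.633743, proj(x) = scale * x
proj(x) = [-2.789356, -4.570491, -2.707413]
Step 3: Dot product.
a^T * proj(x) = -3*(-2.789356) + 1*(-4.570491) - 1*(-2.707413) = 6.505


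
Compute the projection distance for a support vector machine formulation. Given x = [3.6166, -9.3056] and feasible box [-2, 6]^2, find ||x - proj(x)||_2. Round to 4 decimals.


Project each component onto [-2, 6].
clip(3.6166) = 3.6166, clip(-9.3056) = -2.0
Projection = [3.6166, -2.0]
Squared diffs: [0.0, 53.3718]
Distance = sqrt(53.3718) = 7.3056


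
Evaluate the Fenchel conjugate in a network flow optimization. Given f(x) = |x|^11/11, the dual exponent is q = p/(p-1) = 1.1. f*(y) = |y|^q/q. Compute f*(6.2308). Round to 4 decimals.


The conjugate exponent q satisfies 1/p + 1/q = 1.
p = 11, so q = 11/(11 - 1) = 1.1
|y|^q = 6.2308^1.1 = 7.4817
f*(6.2308) = 7.4817 / 1.1 = 6.8015


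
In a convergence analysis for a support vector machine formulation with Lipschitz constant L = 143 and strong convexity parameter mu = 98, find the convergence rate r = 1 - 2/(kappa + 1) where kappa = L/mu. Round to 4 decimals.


Step 1: Compute the condition number.
kappa = L/mu = 143/98 = 1.4592
Step 2: Compute the convergence rate.
r = 1 - 2/(kappa + 1) = 1 - 2*mu/(L + mu) = (L - mu)/(L + mu) = 45/241 = 0.1867


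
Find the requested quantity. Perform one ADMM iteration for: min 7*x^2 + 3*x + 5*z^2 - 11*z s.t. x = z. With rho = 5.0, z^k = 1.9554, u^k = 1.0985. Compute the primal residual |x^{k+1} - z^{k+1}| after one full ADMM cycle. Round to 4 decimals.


ADMM iteration with rho = 5.0, z^k = 1.9554, u^k = 1.0985
Step 1: x-update.
Minimize 7*x^2 + 3*x + (5.0/2)*(x - 1.9554 + 1.0985)^2
FOC: (2*7 + 5.0)*x = -3 + 5.0*(1.9554 - 1.0985)
x^{k+1} = 0.0676
Step 2: z-update.
Minimize 5*z^2 - 11*z + (5.0/2)*(0.0676 - z + 1.0985)^2
FOC: (2*5 + 5.0)*z = 11 + 5.0*(0.0676 + 1.0985)
z^{k+1} = 1.122
Step 3: u-update.
u^{k+1} = 1.0985 + 0.0676 - 1.122 = 0.0441
Step 4: Primal residual = |0.0676 - 1.122| = 1.0544


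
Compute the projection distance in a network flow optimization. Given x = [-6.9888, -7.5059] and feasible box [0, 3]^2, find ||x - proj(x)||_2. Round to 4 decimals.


Project each component onto [0, 3].
clip(-6.9888) = 0.0, clip(-7.5059) = 0.0
Projection = [0.0, 0.0]
Squared diffs: [48.8433, 56.3385]
Distance = sqrt(105.1818) = 10.2558


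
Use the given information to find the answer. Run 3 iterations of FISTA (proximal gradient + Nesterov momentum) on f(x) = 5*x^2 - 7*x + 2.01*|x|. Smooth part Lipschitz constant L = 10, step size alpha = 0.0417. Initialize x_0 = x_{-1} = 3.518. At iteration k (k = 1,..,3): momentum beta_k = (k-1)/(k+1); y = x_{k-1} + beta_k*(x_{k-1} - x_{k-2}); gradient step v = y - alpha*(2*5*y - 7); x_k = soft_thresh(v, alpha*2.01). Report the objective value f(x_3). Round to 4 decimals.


FISTA on f(x) = 5*x^2 - 7*x + 2.01*|x|
L = 10, alpha = 0.0417
Iteration 1: beta = 0.0, y = 3.518 + 0.0*(3.518 - 3.518) = 3.518
  grad(y) = 28.18, v = y - alpha*grad = 2.3429
  prox(v) = soft_thresh(2.3429, 0.0838) = 2.2591
Iteration 2: beta = 0.3333, y = 2.2591 + 0.3333*(2.2591 - 3.518) = 1.8394
  grad(y) = 11.3944, v = y - alpha*grad = 1.3643
  prox(v) = soft_thresh(1.3643, 0.0838) = 1.2805
Iteration 3: beta = 0.5, y = 1.2805 + 0.5*(1.2805 - 2.2591) = 0.7912
  grad(y) = 0.9117, v = y - alpha*grad = 0.7532
  prox(v) = soft_thresh(0.7532, 0.0838) = 0.6693
f(x_3) = 5*0.6693^2 - 7*0.6693 + 2.01*|0.6693| = -1.0999


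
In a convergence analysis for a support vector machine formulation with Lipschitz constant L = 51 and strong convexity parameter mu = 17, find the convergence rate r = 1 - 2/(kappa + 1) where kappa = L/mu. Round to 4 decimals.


Step 1: Compute the condition number.
kappa = L/mu = 51/17 = 3.0
Step 2: Compute the convergence rate.
r = 1 - 2/(kappa + 1) = 1 - 2*mu/(L + mu) = (L - mu)/(L + mu) = 34/68 = 0.5


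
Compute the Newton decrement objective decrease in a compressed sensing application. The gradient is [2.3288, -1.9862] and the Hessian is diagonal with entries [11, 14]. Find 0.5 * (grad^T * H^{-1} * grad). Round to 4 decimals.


Step 1: H is diagonal, so H^(-1) * g = [0.2117, -0.1419].
Step 2: g^T H^(-1) g = sum_i g_i^2 / H_ii
  = (2.3288)^2/11 + (-1.9862)^2/14
  = 0.493 + 0.2818 = 0.7748
Step 3: Objective decrease = 0.5 * g^T H^(-1) g = 0.3874


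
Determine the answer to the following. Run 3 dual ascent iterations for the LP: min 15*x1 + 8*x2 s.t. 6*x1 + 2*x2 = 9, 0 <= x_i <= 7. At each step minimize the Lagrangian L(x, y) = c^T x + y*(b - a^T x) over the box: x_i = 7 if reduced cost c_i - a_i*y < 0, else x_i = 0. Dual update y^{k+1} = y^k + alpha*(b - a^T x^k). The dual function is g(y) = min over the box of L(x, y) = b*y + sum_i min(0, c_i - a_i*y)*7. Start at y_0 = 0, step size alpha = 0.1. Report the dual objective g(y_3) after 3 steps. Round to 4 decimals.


Dual ascent for LP: min 15*x1 + 8*x2, 6*x1 + 2*x2 = 9, 0 <= x_i <= 7
Step 1: y^k = 0.0, reduced costs: (15.0, 8.0)
  x^k = (0.0, 0.0), subgradient = b - a^T x = 9.0
  y^{k+1} = 0.0 + 0.1*9.0 = 0.9
Step 2: y^k = 0.9, reduced costs: (9.6, 6.2)
  x^k = (0.0, 0.0), subgradient = b - a^T x = 9.0
  y^{k+1} = 0.9 + 0.1*9.0 = 1.8
Step 3: y^k = 1.8, reduced costs: (4.2, 4.4)
  x^k = (0.0, 0.0), subgradient = b - a^T x = 9.0
  y^{k+1} = 1.8 + 0.1*9.0 = 2.7
Dual objective at y_3 = 2.7: reduced costs (-1.2, 2.6), box minimizer x = (7.0, 0.0)
g(y_3) = b*y + (c1 - a1*y)*x1 + (c2 - a2*y)*x2 = 9*2.7 + (-1.2)*7.0 + 2.6*0.0 = 24.3 - 8.4 + 0.0 = 15.9


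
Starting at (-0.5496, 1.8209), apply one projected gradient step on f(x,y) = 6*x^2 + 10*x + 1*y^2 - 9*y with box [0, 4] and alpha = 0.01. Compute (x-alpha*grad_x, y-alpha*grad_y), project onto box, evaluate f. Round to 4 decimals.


Step 1: Compute gradient at (-0.5496, 1.8209).
grad_x = 2*6*-0.5496 + 10 = 3.4048
grad_y = 2*1*1.8209 - 9 = -5.3582
Step 2: Gradient step.
x_raw = -0.5496 - 0.01*3.4048 = -0.5836
y_raw = 1.8209 - 0.01*-5.3582 = 1.8745
Step 3: Project onto [0, 4].
x_proj = clip(-0.5836) = 0.0
y_proj = clip(1.8745) = 1.8745
Step 4: Evaluate f.
f(0.0, 1.8745) = -13.3567


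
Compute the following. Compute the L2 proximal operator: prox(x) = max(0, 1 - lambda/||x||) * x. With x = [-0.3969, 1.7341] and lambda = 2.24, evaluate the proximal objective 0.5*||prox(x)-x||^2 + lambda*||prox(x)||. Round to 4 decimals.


Step 1: Compute ||x||.
||x|| = 1.7789
Step 2: Compute scaling factor.
scale = max(0, 1 - 2.24/1.7789) = 0.0
Step 3: prox(x) = [-0.0, 0.0]
||prox(x)|| = 0.0
Step 4: Proximal objective.
0.5*||prox-x||^2 = 1.5823
lambda*||prox|| = 0.0
Total = 1.5823


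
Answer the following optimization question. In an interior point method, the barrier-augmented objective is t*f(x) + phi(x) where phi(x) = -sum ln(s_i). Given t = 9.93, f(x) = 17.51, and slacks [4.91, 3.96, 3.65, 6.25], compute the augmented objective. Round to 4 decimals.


Step 1: Compute log-barrier.
ln values: [1.5913, 1.3762, 1.2947, 1.8326]
phi = -(1.5913 + 1.3762 + 1.2947 + 1.8326) = -6.0948
Step 2: Compute augmented objective.
t*f(x) = 9.93*17.51 = 173.8743
Total = 173.8743 - 6.0948 = 167.7795


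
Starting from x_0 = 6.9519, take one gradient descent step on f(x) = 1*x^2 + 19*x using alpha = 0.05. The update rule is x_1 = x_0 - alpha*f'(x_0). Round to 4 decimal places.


We compute the gradient at x_0 and apply the update.
f'(x) = 2*x + 19
f'(6.9519) = 2*6.9519 + 19 = 32.9038
x_1 = 6.9519 - 0.05*32.9038 = 5.3067


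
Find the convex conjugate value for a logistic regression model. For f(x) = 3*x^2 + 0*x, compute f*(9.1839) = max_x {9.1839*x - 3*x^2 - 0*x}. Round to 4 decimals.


f*(y) = sup_x {y*x - a*x^2 - b*x} = sup_x {(y-b)*x - a*x^2}
FOC: (y - b) - 2a*x = 0 => x* = (y - b)/(2a)
x* = (9.1839 - 0)/(2*3) = 1.5307
f*(9.1839) = (y-b)^2/(4a) = (9.1839 - 0)^2/(4*3)
= 84.344/12 = 7.0287


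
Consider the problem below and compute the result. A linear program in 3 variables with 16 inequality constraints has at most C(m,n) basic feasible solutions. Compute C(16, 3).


Each vertex corresponds to some choice of n active constraints out of m, so the number of vertices is at most C(m, n) = m! / (n!(m-n)!).
m = 16, n = 3
Numerator: 16 * 15 * 14
Denominator: 3! = 6
C(16, 3) = 560


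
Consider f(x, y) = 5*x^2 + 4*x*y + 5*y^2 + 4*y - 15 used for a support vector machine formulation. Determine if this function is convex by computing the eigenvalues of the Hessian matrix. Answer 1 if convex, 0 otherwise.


The Hessian of f(x,y) = 5*x^2 + 4*x*y + 5*y^2 + 4*y - 15 is:
H = [[10, 4], [4, 10]]
Trace = 10 + 10 = 20
Determinant = 10*10 - (4)^2 = 84
Discriminant = (20)^2 - 4*84 = 64.0
Eigenvalues: lambda_1 = 6.0, lambda_2 = 14.0
The function is convex.

1


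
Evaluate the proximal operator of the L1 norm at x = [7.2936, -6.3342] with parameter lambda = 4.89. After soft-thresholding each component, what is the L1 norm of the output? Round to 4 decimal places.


Soft-thresholding with lambda = 4.89:
prox(7.2936) = sign(7.2936)*max(|7.2936| - 4.89, 0) = 2.4036
prox(-6.3342) = sign(-6.3342)*max(|-6.3342| - 4.89, 0) = -1.4442
prox(x) = [2.4036, -1.4442]
||prox(x)||_1 = 2.4036 + 1.4442 = 3.8478


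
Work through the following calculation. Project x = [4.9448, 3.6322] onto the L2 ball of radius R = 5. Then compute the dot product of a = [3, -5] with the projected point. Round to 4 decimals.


Step 1: Compute ||x|| (intermediates to 6 decimals).
||x|| = sqrt(4.9448^2 + 3.6322^2) = 6.135464
Step 2: Project.
Since ||x|| > R, scale = R/||x|| = 5/6.135464 = 0.814934, proj(x) = scale * x
proj(x) = [4.029686, 2.960003]
Step 3: Dot product.
a^T * proj(x) = 3*4.029686 - 5*2.960003 = -2.711


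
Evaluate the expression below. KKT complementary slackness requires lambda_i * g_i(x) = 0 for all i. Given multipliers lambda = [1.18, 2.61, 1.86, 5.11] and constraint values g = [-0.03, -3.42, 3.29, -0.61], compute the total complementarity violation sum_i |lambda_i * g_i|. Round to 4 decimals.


KKT complementary slackness check:
lambda_1 * g_1 = 1.18 * -0.03 = -0.0354
lambda_2 * g_2 = 2.61 * -3.42 = -8.9262
lambda_3 * g_3 = 1.86 * 3.29 = 6.1194
lambda_4 * g_4 = 5.11 * -0.61 = -3.1171
Total violation = 0.0354 + 8.9262 + 6.1194 + 3.1171 = 18.1981


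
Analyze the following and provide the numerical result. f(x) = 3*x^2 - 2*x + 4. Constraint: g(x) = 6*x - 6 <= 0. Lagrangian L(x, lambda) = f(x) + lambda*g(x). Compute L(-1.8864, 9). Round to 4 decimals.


Step 1: Evaluate f(x).
f(-1.8864) = 3*(-1.8864)^2 - 2*(-1.8864) + 4 = 18.4483
Step 2: Evaluate g(x).
g(-1.8864) = 6*-1.8864 - 6 = -17.3184
Step 3: Compute Lagrangian.
L = 18.4483 + 9*-17.3184 = -137.4173


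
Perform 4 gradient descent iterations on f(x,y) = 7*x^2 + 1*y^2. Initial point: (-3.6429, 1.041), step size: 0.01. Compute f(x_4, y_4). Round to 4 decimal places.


Gradient descent on f(x,y) = 7*x^2 + 1*y^2.
Starting point: (-3.6429, 1.041), alpha = 0.01
Step 1: grad_x = 2*7*-3.6429 = -51.0006, grad_y = 2*1*1.041 = 2.082
  x_1 = -3.6429 - 0.01*-51.0006 = -3.1329
  y_1 = 1.041 - 0.01*2.082 = 1.0202
Step 2: grad_x = 2*7*-3.1329 = -43.8605, grad_y = 2*1*1.0202 = 2.0404
  x_2 = -3.1329 - 0.01*-43.8605 = -2.6943
  y_2 = 1.0202 - 0.01*2.0404 = 0.9998
Step 3: grad_x = 2*7*-2.6943 = -37.72, grad_y = 2*1*0.9998 = 1.9996
  x_3 = -2.6943 - 0.01*-37.72 = -2.3171
  y_3 = 0.9998 - 0.01*1.9996 = 0.9798
Step 4: grad_x = 2*7*-2.3171 = -32.4392, grad_y = 2*1*0.9798 = 1.9596
  x_4 = -2.3171 - 0.01*-32.4392 = -1.9927
  y_4 = 0.9798 - 0.01*1.9596 = 0.9602
f(-1.9927, 0.9602) = 7*(-1.9927)^2 + 1*0.9602^2 = 28.7178


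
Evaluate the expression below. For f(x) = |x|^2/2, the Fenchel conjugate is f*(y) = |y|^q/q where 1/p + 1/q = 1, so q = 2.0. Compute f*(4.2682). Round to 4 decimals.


The conjugate exponent q satisfies 1/p + 1/q = 1.
p = 2, so q = 2/(2 - 1) = 2.0
|y|^q = 4.2682^2.0 = 18.2175
f*(4.2682) = 18.2175 / 2.0 = 9.1088


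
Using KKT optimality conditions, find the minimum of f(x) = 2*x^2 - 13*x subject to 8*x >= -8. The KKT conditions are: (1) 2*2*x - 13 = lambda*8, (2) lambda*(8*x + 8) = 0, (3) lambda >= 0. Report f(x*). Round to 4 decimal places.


Step 1: Try lambda = 0 (constraint inactive).
Stationarity: 2*2*x - 13 = 0
x* = 13/(2*2) = 3.25
Check constraint: 8*3.25 = 26.0 >= -8 -- satisfied.
Step 2: Compute optimal value.
f(x*) = 2*3.25^2 - 13*3.25 = -21.125


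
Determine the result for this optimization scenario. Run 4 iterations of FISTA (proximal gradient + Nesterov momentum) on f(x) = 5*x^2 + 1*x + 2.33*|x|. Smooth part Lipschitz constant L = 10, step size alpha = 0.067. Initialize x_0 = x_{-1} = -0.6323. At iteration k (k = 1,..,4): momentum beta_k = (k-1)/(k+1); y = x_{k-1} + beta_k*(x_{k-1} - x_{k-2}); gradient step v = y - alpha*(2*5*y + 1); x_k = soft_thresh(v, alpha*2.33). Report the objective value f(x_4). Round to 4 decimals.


FISTA on f(x) = 5*x^2 + 1*x + 2.33*|x|
L = 10, alpha = 0.067
Iteration 1: beta = 0.0, y = -0.6323 + 0.0*(-0.6323 + 0.6323) = -0.6323
  grad(y) = -5.323, v = y - alpha*grad = -0.2757
  prox(v) = soft_thresh(-0.2757, 0.1561) = -0.1195
Iteration 2: beta = 0.3333, y = -0.1195 + 0.3333*(-0.1195 + 0.6323) = 0.0514
  grad(y) = 1.5137, v = y - alpha*grad = -0.05
  prox(v) = soft_thresh(-0.05, 0.1561) = 0.0
Iteration 3: beta = 0.5, y = 0.0 + 0.5*(0.0 + 0.1195) = 0.0598
  grad(y) = 1.5977, v = y - alpha*grad = -0.0473
  prox(v) = soft_thresh(-0.0473, 0.1561) = 0.0
Iteration 4: beta = 0.6, y = 0.0 + 0.6*(0.0 - 0.0) = 0.0
  grad(y) = 1.0, v = y - alpha*grad = -0.067
  prox(v) = soft_thresh(-0.067, 0.1561) = 0.0
f(x_4) = 5*0.0^2 + 1*0.0 + 2.33*|0.0| = 0.0


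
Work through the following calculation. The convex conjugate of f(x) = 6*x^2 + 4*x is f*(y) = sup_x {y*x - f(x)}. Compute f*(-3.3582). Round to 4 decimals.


f*(y) = sup_x {y*x - a*x^2 - b*x} = sup_x {(y-b)*x - a*x^2}
FOC: (y - b) - 2a*x = 0 => x* = (y - b)/(2a)
x* = (-3.3582 - 4)/(2*6) = -0.6132
f*(-3.3582) = (y-b)^2/(4a) = (-3.3582 - 4)^2/(4*6)
= 54.1431/24 = 2.256


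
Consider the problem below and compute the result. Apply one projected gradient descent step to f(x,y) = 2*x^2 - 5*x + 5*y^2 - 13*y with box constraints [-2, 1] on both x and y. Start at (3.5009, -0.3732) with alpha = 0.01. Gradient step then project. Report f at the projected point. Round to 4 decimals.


Step 1: Compute gradient at (3.5009, -0.3732).
grad_x = 2*2*3.5009 - 5 = 9.0036
grad_y = 2*5*-0.3732 - 13 = -16.732
Step 2: Gradient step.
x_raw = 3.5009 - 0.01*9.0036 = 3.4109
y_raw = -0.3732 - 0.01*-16.732 = -0.2059
Step 3: Project onto [-2, 1].
x_proj = clip(3.4109) = 1.0
y_proj = clip(-0.2059) = -0.2059
Step 4: Evaluate f.
f(1.0, -0.2059) = -0.1116


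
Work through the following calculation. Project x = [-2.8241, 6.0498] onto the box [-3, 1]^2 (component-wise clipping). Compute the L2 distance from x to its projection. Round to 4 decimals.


Project each component onto [-3, 1].
clip(-2.8241) = -2.8241, clip(6.0498) = 1.0
Projection = [-2.8241, 1.0]
Squared diffs: [0.0, 25.5005]
Distance = sqrt(25.5005) = 5.0498


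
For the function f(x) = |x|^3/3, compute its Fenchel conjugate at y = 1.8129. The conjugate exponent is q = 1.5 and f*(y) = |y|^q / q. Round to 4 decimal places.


The conjugate exponent q satisfies 1/p + 1/q = 1.
p = 3, so q = 3/(3 - 1) = 1.5
|y|^q = 1.8129^1.5 = 2.441
f*(1.8129) = 2.441 / 1.5 = 1.6273


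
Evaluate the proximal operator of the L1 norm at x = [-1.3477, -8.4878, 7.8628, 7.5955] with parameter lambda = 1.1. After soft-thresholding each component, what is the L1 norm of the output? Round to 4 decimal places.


Soft-thresholding with lambda = 1.1:
prox(-1.3477) = sign(-1.3477)*max(|-1.3477| - 1.1, 0) = -0.2477
prox(-8.4878) = sign(-8.4878)*max(|-8.4878| - 1.1, 0) = -7.3878
prox(7.8628) = sign(7.8628)*max(|7.8628| - 1.1, 0) = 6.7628
prox(7.5955) = sign(7.5955)*max(|7.5955| - 1.1, 0) = 6.4955
prox(x) = [-0.2477, -7.3878, 6.7628, 6.4955]
||prox(x)||_1 = 0.2477 + 7.3878 + 6.7628 + 6.4955 = 20.8938


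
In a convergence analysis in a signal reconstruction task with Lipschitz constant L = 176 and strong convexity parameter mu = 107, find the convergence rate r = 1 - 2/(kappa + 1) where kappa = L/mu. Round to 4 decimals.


Step 1: Compute the condition number.
kappa = L/mu = 176/107 = 1.6449
Step 2: Compute the convergence rate.
r = 1 - 2/(kappa + 1) = 1 - 2*mu/(L + mu) = (L - mu)/(L + mu) = 69/283 = 0.2438


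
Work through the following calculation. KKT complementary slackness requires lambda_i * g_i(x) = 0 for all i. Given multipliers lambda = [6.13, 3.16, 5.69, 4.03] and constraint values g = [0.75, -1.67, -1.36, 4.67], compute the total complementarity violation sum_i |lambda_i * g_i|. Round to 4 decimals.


KKT complementary slackness check:
lambda_1 * g_1 = 6.13 * 0.75 = 4.5975
lambda_2 * g_2 = 3.16 * -1.67 = -5.2772
lambda_3 * g_3 = 5.69 * -1.36 = -7.7384
lambda_4 * g_4 = 4.03 * 4.67 = 18.8201
Total violation = 4.5975 + 5.2772 + 7.7384 + 18.8201 = 36.4332


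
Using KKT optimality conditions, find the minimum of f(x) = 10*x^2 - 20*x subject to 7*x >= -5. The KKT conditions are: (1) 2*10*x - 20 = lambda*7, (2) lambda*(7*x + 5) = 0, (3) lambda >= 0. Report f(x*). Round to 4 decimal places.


Step 1: Try lambda = 0 (constraint inactive).
Stationarity: 2*10*x - 20 = 0
x* = 20/(2*10) = 1.0
Check constraint: 7*1.0 = 7.0 >= -5 -- satisfied.
Step 2: Compute optimal value.
f(x*) = 10*1.0^2 - 20*1.0 = -10.0


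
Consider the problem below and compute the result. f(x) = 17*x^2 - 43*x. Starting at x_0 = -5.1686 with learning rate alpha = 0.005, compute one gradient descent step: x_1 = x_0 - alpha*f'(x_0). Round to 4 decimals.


We compute the gradient at x_0 and apply the update.
f'(x) = 34*x - 43
f'(-5.1686) = 34*-5.1686 - 43 = -218.7324
x_1 = -5.1686 - 0.005*-218.7324 = -4.0749


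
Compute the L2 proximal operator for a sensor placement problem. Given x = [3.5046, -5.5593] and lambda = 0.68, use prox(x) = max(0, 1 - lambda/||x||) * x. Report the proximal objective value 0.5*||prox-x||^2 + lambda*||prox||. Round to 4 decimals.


Step 1: Compute ||x||.
||x|| = 6.5718
Step 2: Compute scaling factor.
scale = max(0, 1 - 0.68/6.5718) = 0.8965
Step 3: prox(x) = [3.142, -4.9841]
||prox(x)|| = 5.8918
Step 4: Proximal objective.
0.5*||prox-x||^2 = 0.2312
lambda*||prox|| = 4.0064
Total = 4.2376


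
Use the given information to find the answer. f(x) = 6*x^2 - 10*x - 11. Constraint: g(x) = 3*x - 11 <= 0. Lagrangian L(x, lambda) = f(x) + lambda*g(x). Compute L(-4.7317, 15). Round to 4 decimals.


Step 1: Evaluate f(x).
f(-4.7317) = 6*(-4.7317)^2 - 10*(-4.7317) - 11 = 170.6509
Step 2: Evaluate g(x).
g(-4.7317) = 3*-4.7317 - 11 = -25.1951
Step 3: Compute Lagrangian.
L = 170.6509 + 15*-25.1951 = -207.2756


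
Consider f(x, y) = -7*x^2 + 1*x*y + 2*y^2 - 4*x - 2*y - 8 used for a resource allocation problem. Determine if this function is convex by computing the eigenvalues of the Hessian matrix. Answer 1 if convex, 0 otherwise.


The Hessian of f(x,y) = -7*x^2 + 1*x*y + 2*y^2 - 4*x - 2*y - 8 is:
H = [[-14, 1], [1, 4]]
Trace = -14 + 4 = -10
Determinant = -14*4 - (1)^2 = -57
Discriminant = (-10)^2 - 4*-57 = 328.0
Eigenvalues: lambda_1 = -14.0554, lambda_2 = 4.0554
The function is not convex.

0


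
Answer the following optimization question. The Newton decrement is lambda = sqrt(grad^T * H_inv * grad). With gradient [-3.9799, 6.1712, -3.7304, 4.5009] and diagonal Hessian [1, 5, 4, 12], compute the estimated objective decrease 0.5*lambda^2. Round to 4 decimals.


Step 1: H is diagonal, so H^(-1) * g = [-3.9799, 1.2342, -0.9326, 0.3751].
Step 2: g^T H^(-1) g = sum_i g_i^2 / H_ii
  = (-3.9799)^2/1 + (6.1712)^2/5 + (-3.7304)^2/4 + (4.5009)^2/12
  = 15.8396 + 7.6167 + 3.479 + 1.6882 = 28.6235
Step 3: Objective decrease = 0.5 * g^T H^(-1) g = 14.3117


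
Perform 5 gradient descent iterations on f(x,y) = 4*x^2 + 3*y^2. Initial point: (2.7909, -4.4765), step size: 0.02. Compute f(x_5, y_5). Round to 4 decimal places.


Gradient descent on f(x,y) = 4*x^2 + 3*y^2.
Starting point: (2.7909, -4.4765), alpha = 0.02
Step 1: grad_x = 2*4*2.7909 = 22.3272, grad_y = 2*3*-4.4765 = -26.859
  x_1 = 2.7909 - 0.02*22.3272 = 2.3444
  y_1 = -4.4765 - 0.02*-26.859 = -3.9393
Step 2: grad_x = 2*4*2.3444 = 18.7548, grad_y = 2*3*-3.9393 = -23.6359
  x_2 = 2.3444 - 0.02*18.7548 = 1.9693
  y_2 = -3.9393 - 0.02*-23.6359 = -3.4666
Step 3: grad_x = 2*4*1.9693 = 15.7541, grad_y = 2*3*-3.4666 = -20.7996
  x_3 = 1.9693 - 0.02*15.7541 = 1.6542
  y_3 = -3.4666 - 0.02*-20.7996 = -3.0506
Step 4: grad_x = 2*4*1.6542 = 13.2334, grad_y = 2*3*-3.0506 = -18.3037
  x_4 = 1.6542 - 0.02*13.2334 = 1.3895
  y_4 = -3.0506 - 0.02*-18.3037 = -2.6845
Step 5: grad_x = 2*4*1.3895 = 11.1161, grad_y = 2*3*-2.6845 = -16.1072
  x_5 = 1.3895 - 0.02*11.1161 = 1.1672
  y_5 = -2.6845 - 0.02*-16.1072 = -2.3624
f(1.1672, -2.3624) = 4*1.1672^2 + 3*(-2.3624)^2 = 22.192


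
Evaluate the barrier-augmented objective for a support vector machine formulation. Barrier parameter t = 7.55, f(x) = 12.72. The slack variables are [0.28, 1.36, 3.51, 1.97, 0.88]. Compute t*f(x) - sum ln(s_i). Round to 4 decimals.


Step 1: Compute log-barrier.
ln values: [-1.273, 0.3075, 1.2556, 0.678, -0.1278]
phi = -(-1.273 + 0.3075 + 1.2556 + 0.678 - 0.1278) = -0.8403
Step 2: Compute augmented objective.
t*f(x) = 7.55*12.72 = 96.036
Total = 96.036 - 0.8403 = 95.1957


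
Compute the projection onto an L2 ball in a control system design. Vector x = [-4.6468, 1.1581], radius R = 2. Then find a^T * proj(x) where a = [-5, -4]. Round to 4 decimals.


Step 1: Compute ||x|| (intermediates to 6 decimals).
||x|| = sqrt((-4.6468)^2 + 1.1581^2) = 4.78894
Step 2: Project.
Since ||x|| > R, scale = R/||x|| = 2/4.78894 = 0.417629, proj(x) = scale * x
proj(x) = [-1.940638, 0.483656]
Step 3: Dot product.
a^T * proj(x) = -5*(-1.940638) - 4*0.483656 = 7.7686


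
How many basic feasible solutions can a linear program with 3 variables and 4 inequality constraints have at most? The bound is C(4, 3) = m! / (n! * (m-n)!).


Each vertex corresponds to some choice of n active constraints out of m, so the number of vertices is at most C(m, n) = m! / (n!(m-n)!).
m = 4, n = 3
Numerator: 4 * 3 * 2
Denominator: 3! = 6
C(4, 3) = 4


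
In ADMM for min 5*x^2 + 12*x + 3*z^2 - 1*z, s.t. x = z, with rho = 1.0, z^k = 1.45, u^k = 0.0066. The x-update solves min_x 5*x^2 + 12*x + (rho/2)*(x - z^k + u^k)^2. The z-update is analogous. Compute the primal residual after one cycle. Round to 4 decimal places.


ADMM iteration with rho = 1.0, z^k = 1.45, u^k = 0.0066
Step 1: x-update.
Minimize 5*x^2 + 12*x + (1.0/2)*(x - 1.45 + 0.0066)^2
FOC: (2*5 + 1.0)*x = -12 + 1.0*(1.45 - 0.0066)
x^{k+1} = -0.9597
Step 2: z-update.
Minimize 3*z^2 - 1*z + (1.0/2)*(-0.9597 - z + 0.0066)^2
FOC: (2*3 + 1.0)*z = 1 + 1.0*(-0.9597 + 0.0066)
z^{k+1} = 0.0067
Step 3: u-update.
u^{k+1} = 0.0066 - 0.9597 - 0.0067 = -0.9598
Step 4: Primal residual = |-0.9597 - 0.0067| = 0.9664


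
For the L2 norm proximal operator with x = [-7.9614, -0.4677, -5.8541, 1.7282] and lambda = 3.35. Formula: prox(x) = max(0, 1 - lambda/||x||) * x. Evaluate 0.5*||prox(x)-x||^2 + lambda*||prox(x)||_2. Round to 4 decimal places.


Step 1: Compute ||x||.
||x|| = 10.0429
Step 2: Compute scaling factor.
scale = max(0, 1 - 3.35/10.0429) = 0.6664
Step 3: prox(x) = [-5.3057, -0.3117, -3.9014, 1.1517]
||prox(x)|| = 6.6929
Step 4: Proximal objective.
0.5*||prox-x||^2 = 5.6113
lambda*||prox|| = 22.4212
Total = 28.0325


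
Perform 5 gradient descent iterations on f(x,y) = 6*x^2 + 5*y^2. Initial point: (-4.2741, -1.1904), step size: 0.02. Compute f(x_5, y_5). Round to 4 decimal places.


Gradient descent on f(x,y) = 6*x^2 + 5*y^2.
Starting point: (-4.2741, -1.1904), alpha = 0.02
Step 1: grad_x = 2*6*-4.2741 = -51.2892, grad_y = 2*5*-1.1904 = -11.904
  x_1 = -4.2741 - 0.02*-51.2892 = -3.2483
  y_1 = -1.1904 - 0.02*-11.904 = -0.9523
Step 2: grad_x = 2*6*-3.2483 = -38.9798, grad_y = 2*5*-0.9523 = -9.5232
  x_2 = -3.2483 - 0.02*-38.9798 = -2.4687
  y_2 = -0.9523 - 0.02*-9.5232 = -0.7619
Step 3: grad_x = 2*6*-2.4687 = -29.6246, grad_y = 2*5*-0.7619 = -7.6186
  x_3 = -2.4687 - 0.02*-29.6246 = -1.8762
  y_3 = -0.7619 - 0.02*-7.6186 = -0.6095
Step 4: grad_x = 2*6*-1.8762 = -22.5147, grad_y = 2*5*-0.6095 = -6.0948
  x_4 = -1.8762 - 0.02*-22.5147 = -1.4259
  y_4 = -0.6095 - 0.02*-6.0948 = -0.4876
Step 5: grad_x = 2*6*-1.4259 = -17.1112, grad_y = 2*5*-0.4876 = -4.8759
  x_5 = -1.4259 - 0.02*-17.1112 = -1.0837
  y_5 = -0.4876 - 0.02*-4.8759 = -0.3901
f(-1.0837, -0.3901) = 6*(-1.0837)^2 + 5*(-0.3901)^2 = 7.8073


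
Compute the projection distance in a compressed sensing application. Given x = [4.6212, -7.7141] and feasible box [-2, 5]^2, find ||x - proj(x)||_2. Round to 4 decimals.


Project each component onto [-2, 5].
clip(4.6212) = 4.6212, clip(-7.7141) = -2.0
Projection = [4.6212, -2.0]
Squared diffs: [0.0, 32.6509]
Distance = sqrt(32.6509) = 5.7141


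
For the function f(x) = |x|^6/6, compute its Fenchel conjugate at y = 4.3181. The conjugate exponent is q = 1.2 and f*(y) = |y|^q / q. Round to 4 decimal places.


The conjugate exponent q satisfies 1/p + 1/q = 1.
p = 6, so q = 6/(6 - 1) = 1.2
|y|^q = 4.3181^1.2 = 5.7856
f*(4.3181) = 5.7856 / 1.2 = 4.8214
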